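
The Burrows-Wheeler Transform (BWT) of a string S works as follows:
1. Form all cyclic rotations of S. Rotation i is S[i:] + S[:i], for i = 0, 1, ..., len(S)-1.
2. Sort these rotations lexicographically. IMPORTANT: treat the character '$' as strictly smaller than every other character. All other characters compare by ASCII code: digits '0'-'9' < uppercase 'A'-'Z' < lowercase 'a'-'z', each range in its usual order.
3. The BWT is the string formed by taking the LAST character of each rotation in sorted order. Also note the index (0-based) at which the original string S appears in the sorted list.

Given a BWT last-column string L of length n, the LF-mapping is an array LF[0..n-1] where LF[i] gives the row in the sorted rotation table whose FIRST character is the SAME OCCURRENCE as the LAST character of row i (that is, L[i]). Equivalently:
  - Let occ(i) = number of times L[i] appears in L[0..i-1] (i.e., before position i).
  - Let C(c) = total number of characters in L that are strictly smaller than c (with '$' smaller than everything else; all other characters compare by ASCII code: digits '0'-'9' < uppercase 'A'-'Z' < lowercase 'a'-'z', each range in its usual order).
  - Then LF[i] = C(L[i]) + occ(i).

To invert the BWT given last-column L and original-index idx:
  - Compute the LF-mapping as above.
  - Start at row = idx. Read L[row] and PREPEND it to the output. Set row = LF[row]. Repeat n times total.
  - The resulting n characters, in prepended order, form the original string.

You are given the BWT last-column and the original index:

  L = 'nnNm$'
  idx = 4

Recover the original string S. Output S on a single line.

LF mapping: 3 4 1 2 0
Walk LF starting at row 4, prepending L[row]:
  step 1: row=4, L[4]='$', prepend. Next row=LF[4]=0
  step 2: row=0, L[0]='n', prepend. Next row=LF[0]=3
  step 3: row=3, L[3]='m', prepend. Next row=LF[3]=2
  step 4: row=2, L[2]='N', prepend. Next row=LF[2]=1
  step 5: row=1, L[1]='n', prepend. Next row=LF[1]=4
Reversed output: nNmn$

Answer: nNmn$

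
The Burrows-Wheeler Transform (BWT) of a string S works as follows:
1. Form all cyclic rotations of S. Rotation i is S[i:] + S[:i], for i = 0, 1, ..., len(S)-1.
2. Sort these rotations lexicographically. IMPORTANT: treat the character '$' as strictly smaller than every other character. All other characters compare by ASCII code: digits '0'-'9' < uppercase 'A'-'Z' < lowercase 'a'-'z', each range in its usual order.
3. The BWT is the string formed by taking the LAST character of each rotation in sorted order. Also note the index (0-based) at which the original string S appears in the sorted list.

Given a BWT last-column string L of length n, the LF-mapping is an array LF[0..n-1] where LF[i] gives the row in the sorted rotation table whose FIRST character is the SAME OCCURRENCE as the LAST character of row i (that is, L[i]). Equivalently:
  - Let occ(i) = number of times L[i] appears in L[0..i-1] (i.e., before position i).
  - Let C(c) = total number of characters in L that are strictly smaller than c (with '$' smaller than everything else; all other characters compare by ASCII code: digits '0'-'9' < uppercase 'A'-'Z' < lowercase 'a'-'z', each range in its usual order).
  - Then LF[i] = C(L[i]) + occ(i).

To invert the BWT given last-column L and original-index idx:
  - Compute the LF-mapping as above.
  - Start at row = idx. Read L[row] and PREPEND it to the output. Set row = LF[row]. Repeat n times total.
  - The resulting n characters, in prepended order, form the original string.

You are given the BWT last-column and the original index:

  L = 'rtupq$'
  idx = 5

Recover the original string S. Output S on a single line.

LF mapping: 3 4 5 1 2 0
Walk LF starting at row 5, prepending L[row]:
  step 1: row=5, L[5]='$', prepend. Next row=LF[5]=0
  step 2: row=0, L[0]='r', prepend. Next row=LF[0]=3
  step 3: row=3, L[3]='p', prepend. Next row=LF[3]=1
  step 4: row=1, L[1]='t', prepend. Next row=LF[1]=4
  step 5: row=4, L[4]='q', prepend. Next row=LF[4]=2
  step 6: row=2, L[2]='u', prepend. Next row=LF[2]=5
Reversed output: uqtpr$

Answer: uqtpr$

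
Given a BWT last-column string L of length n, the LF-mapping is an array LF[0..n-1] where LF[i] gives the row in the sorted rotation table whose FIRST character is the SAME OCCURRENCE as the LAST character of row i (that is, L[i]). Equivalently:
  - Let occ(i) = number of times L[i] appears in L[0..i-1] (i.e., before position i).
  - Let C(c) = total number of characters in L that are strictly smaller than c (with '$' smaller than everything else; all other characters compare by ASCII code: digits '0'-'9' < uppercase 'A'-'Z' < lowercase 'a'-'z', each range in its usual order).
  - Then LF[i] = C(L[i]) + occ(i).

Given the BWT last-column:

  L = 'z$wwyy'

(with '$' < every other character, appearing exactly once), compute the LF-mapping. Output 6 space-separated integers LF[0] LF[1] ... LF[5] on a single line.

Char counts: '$':1, 'w':2, 'y':2, 'z':1
C (first-col start): C('$')=0, C('w')=1, C('y')=3, C('z')=5
L[0]='z': occ=0, LF[0]=C('z')+0=5+0=5
L[1]='$': occ=0, LF[1]=C('$')+0=0+0=0
L[2]='w': occ=0, LF[2]=C('w')+0=1+0=1
L[3]='w': occ=1, LF[3]=C('w')+1=1+1=2
L[4]='y': occ=0, LF[4]=C('y')+0=3+0=3
L[5]='y': occ=1, LF[5]=C('y')+1=3+1=4

Answer: 5 0 1 2 3 4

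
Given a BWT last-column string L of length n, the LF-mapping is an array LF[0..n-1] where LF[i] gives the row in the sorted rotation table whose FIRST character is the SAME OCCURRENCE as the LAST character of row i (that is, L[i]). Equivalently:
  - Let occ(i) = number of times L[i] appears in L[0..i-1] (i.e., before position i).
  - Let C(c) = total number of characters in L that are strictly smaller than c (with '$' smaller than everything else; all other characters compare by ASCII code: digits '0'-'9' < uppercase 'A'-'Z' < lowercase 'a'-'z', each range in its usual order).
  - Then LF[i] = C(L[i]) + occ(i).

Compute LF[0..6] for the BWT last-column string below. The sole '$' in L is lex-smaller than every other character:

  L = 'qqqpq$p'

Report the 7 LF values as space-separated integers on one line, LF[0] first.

Char counts: '$':1, 'p':2, 'q':4
C (first-col start): C('$')=0, C('p')=1, C('q')=3
L[0]='q': occ=0, LF[0]=C('q')+0=3+0=3
L[1]='q': occ=1, LF[1]=C('q')+1=3+1=4
L[2]='q': occ=2, LF[2]=C('q')+2=3+2=5
L[3]='p': occ=0, LF[3]=C('p')+0=1+0=1
L[4]='q': occ=3, LF[4]=C('q')+3=3+3=6
L[5]='$': occ=0, LF[5]=C('$')+0=0+0=0
L[6]='p': occ=1, LF[6]=C('p')+1=1+1=2

Answer: 3 4 5 1 6 0 2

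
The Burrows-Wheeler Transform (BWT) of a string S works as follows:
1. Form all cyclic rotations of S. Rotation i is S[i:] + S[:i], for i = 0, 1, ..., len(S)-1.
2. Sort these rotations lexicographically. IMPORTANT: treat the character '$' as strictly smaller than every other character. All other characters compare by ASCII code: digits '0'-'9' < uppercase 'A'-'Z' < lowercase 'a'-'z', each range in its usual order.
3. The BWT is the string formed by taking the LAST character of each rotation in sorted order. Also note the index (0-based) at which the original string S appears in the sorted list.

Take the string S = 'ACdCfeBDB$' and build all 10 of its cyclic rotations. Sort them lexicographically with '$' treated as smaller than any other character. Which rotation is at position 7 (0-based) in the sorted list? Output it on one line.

Answer: dCfeBDB$AC

Derivation:
All 10 rotations (rotation i = S[i:]+S[:i]):
  rot[0] = ACdCfeBDB$
  rot[1] = CdCfeBDB$A
  rot[2] = dCfeBDB$AC
  rot[3] = CfeBDB$ACd
  rot[4] = feBDB$ACdC
  rot[5] = eBDB$ACdCf
  rot[6] = BDB$ACdCfe
  rot[7] = DB$ACdCfeB
  rot[8] = B$ACdCfeBD
  rot[9] = $ACdCfeBDB
Sorted (with $ < everything):
  sorted[0] = $ACdCfeBDB
  sorted[1] = ACdCfeBDB$
  sorted[2] = B$ACdCfeBD
  sorted[3] = BDB$ACdCfe
  sorted[4] = CdCfeBDB$A
  sorted[5] = CfeBDB$ACd
  sorted[6] = DB$ACdCfeB
  sorted[7] = dCfeBDB$AC
  sorted[8] = eBDB$ACdCf
  sorted[9] = feBDB$ACdC
sorted[7] = dCfeBDB$AC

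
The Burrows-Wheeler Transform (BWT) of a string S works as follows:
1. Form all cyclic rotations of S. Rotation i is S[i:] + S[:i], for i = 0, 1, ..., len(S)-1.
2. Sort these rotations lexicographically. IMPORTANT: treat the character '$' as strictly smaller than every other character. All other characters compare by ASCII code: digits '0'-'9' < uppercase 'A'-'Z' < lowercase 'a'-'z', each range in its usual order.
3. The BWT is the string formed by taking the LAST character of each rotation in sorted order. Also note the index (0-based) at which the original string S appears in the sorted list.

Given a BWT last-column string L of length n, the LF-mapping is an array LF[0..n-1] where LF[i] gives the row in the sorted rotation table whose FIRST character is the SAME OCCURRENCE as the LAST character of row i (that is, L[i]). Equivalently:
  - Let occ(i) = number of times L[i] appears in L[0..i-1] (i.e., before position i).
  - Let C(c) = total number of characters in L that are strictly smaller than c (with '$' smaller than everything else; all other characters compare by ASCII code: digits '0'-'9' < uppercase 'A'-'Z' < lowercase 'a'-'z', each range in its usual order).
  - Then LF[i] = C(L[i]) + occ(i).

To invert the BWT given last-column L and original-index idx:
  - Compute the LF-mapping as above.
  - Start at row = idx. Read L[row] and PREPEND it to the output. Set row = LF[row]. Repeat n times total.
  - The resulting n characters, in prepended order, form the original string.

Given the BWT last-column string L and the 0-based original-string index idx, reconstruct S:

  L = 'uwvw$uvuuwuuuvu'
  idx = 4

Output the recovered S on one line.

LF mapping: 1 12 9 13 0 2 10 3 4 14 5 6 7 11 8
Walk LF starting at row 4, prepending L[row]:
  step 1: row=4, L[4]='$', prepend. Next row=LF[4]=0
  step 2: row=0, L[0]='u', prepend. Next row=LF[0]=1
  step 3: row=1, L[1]='w', prepend. Next row=LF[1]=12
  step 4: row=12, L[12]='u', prepend. Next row=LF[12]=7
  step 5: row=7, L[7]='u', prepend. Next row=LF[7]=3
  step 6: row=3, L[3]='w', prepend. Next row=LF[3]=13
  step 7: row=13, L[13]='v', prepend. Next row=LF[13]=11
  step 8: row=11, L[11]='u', prepend. Next row=LF[11]=6
  step 9: row=6, L[6]='v', prepend. Next row=LF[6]=10
  step 10: row=10, L[10]='u', prepend. Next row=LF[10]=5
  step 11: row=5, L[5]='u', prepend. Next row=LF[5]=2
  step 12: row=2, L[2]='v', prepend. Next row=LF[2]=9
  step 13: row=9, L[9]='w', prepend. Next row=LF[9]=14
  step 14: row=14, L[14]='u', prepend. Next row=LF[14]=8
  step 15: row=8, L[8]='u', prepend. Next row=LF[8]=4
Reversed output: uuwvuuvuvwuuwu$

Answer: uuwvuuvuvwuuwu$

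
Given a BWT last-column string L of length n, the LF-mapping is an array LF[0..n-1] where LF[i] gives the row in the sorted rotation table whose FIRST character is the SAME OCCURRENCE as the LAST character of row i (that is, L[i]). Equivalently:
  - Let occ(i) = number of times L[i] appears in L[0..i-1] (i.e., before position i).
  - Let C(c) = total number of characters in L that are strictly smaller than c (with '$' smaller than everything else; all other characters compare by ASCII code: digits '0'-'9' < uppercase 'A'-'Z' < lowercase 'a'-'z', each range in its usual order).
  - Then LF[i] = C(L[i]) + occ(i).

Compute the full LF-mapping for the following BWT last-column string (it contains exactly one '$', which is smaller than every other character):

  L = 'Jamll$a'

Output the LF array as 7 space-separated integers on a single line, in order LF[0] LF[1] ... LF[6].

Char counts: '$':1, 'J':1, 'a':2, 'l':2, 'm':1
C (first-col start): C('$')=0, C('J')=1, C('a')=2, C('l')=4, C('m')=6
L[0]='J': occ=0, LF[0]=C('J')+0=1+0=1
L[1]='a': occ=0, LF[1]=C('a')+0=2+0=2
L[2]='m': occ=0, LF[2]=C('m')+0=6+0=6
L[3]='l': occ=0, LF[3]=C('l')+0=4+0=4
L[4]='l': occ=1, LF[4]=C('l')+1=4+1=5
L[5]='$': occ=0, LF[5]=C('$')+0=0+0=0
L[6]='a': occ=1, LF[6]=C('a')+1=2+1=3

Answer: 1 2 6 4 5 0 3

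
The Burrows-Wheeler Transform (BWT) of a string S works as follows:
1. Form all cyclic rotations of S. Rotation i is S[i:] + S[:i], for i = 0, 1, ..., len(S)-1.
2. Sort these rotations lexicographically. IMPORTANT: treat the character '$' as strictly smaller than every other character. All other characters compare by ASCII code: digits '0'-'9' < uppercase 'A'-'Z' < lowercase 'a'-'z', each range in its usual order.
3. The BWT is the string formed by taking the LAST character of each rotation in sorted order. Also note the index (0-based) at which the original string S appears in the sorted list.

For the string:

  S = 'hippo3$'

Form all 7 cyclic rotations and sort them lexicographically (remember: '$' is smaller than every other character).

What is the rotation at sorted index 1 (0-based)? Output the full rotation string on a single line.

Answer: 3$hippo

Derivation:
All 7 rotations (rotation i = S[i:]+S[:i]):
  rot[0] = hippo3$
  rot[1] = ippo3$h
  rot[2] = ppo3$hi
  rot[3] = po3$hip
  rot[4] = o3$hipp
  rot[5] = 3$hippo
  rot[6] = $hippo3
Sorted (with $ < everything):
  sorted[0] = $hippo3
  sorted[1] = 3$hippo
  sorted[2] = hippo3$
  sorted[3] = ippo3$h
  sorted[4] = o3$hipp
  sorted[5] = po3$hip
  sorted[6] = ppo3$hi
sorted[1] = 3$hippo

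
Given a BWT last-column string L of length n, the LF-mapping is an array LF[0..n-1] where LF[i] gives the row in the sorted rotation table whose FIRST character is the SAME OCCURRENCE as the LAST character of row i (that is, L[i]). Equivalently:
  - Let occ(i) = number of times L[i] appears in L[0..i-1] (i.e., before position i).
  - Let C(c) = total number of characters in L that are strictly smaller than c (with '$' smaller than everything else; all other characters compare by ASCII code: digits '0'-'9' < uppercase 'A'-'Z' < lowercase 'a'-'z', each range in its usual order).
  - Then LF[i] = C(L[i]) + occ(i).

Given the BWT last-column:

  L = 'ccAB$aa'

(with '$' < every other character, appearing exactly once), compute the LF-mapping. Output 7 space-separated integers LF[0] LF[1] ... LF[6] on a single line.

Answer: 5 6 1 2 0 3 4

Derivation:
Char counts: '$':1, 'A':1, 'B':1, 'a':2, 'c':2
C (first-col start): C('$')=0, C('A')=1, C('B')=2, C('a')=3, C('c')=5
L[0]='c': occ=0, LF[0]=C('c')+0=5+0=5
L[1]='c': occ=1, LF[1]=C('c')+1=5+1=6
L[2]='A': occ=0, LF[2]=C('A')+0=1+0=1
L[3]='B': occ=0, LF[3]=C('B')+0=2+0=2
L[4]='$': occ=0, LF[4]=C('$')+0=0+0=0
L[5]='a': occ=0, LF[5]=C('a')+0=3+0=3
L[6]='a': occ=1, LF[6]=C('a')+1=3+1=4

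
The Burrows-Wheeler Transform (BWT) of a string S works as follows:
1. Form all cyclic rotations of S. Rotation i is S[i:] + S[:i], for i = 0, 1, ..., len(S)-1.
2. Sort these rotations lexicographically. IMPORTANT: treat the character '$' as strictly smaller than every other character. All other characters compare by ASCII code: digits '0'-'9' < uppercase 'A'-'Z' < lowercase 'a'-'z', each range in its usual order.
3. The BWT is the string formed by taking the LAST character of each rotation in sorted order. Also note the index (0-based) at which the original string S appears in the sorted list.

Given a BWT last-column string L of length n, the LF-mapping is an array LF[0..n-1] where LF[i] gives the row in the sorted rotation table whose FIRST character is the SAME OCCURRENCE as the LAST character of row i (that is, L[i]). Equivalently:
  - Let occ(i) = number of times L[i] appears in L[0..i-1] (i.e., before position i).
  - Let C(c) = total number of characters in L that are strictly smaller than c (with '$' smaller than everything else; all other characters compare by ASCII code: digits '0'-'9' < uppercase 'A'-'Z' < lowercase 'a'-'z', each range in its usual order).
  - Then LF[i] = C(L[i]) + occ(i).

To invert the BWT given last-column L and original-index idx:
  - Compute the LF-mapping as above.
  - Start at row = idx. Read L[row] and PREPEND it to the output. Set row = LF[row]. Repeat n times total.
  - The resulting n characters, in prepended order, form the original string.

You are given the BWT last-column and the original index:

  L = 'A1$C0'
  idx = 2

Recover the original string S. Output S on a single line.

Answer: 10CA$

Derivation:
LF mapping: 3 2 0 4 1
Walk LF starting at row 2, prepending L[row]:
  step 1: row=2, L[2]='$', prepend. Next row=LF[2]=0
  step 2: row=0, L[0]='A', prepend. Next row=LF[0]=3
  step 3: row=3, L[3]='C', prepend. Next row=LF[3]=4
  step 4: row=4, L[4]='0', prepend. Next row=LF[4]=1
  step 5: row=1, L[1]='1', prepend. Next row=LF[1]=2
Reversed output: 10CA$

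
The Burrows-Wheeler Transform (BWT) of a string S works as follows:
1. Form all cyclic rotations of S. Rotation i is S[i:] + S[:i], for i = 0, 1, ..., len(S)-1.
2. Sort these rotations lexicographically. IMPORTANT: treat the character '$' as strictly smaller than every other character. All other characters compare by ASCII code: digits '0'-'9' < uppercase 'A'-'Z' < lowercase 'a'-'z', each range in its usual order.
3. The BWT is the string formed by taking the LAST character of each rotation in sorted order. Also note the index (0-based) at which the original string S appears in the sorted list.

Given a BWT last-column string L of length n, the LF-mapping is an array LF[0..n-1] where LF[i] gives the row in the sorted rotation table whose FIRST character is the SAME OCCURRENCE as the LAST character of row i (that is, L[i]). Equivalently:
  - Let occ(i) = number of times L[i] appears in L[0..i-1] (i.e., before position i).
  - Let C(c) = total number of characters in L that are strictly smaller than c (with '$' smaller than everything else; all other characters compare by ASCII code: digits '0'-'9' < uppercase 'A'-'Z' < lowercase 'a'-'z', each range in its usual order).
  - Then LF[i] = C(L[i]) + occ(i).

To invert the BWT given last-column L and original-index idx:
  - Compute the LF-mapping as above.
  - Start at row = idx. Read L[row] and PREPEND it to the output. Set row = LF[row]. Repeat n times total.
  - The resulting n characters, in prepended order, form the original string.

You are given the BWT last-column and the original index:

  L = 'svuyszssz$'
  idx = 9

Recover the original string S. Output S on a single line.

Answer: zzussysvs$

Derivation:
LF mapping: 1 6 5 7 2 8 3 4 9 0
Walk LF starting at row 9, prepending L[row]:
  step 1: row=9, L[9]='$', prepend. Next row=LF[9]=0
  step 2: row=0, L[0]='s', prepend. Next row=LF[0]=1
  step 3: row=1, L[1]='v', prepend. Next row=LF[1]=6
  step 4: row=6, L[6]='s', prepend. Next row=LF[6]=3
  step 5: row=3, L[3]='y', prepend. Next row=LF[3]=7
  step 6: row=7, L[7]='s', prepend. Next row=LF[7]=4
  step 7: row=4, L[4]='s', prepend. Next row=LF[4]=2
  step 8: row=2, L[2]='u', prepend. Next row=LF[2]=5
  step 9: row=5, L[5]='z', prepend. Next row=LF[5]=8
  step 10: row=8, L[8]='z', prepend. Next row=LF[8]=9
Reversed output: zzussysvs$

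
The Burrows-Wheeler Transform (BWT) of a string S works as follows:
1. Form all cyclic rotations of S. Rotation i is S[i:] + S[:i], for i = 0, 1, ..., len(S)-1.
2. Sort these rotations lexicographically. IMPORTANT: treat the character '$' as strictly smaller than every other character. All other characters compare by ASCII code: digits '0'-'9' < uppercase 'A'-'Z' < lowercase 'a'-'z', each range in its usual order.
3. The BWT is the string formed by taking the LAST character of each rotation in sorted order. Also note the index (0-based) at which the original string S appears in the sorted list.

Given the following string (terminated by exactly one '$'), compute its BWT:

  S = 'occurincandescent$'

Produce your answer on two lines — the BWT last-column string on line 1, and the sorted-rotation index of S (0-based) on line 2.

All 18 rotations (rotation i = S[i:]+S[:i]):
  rot[0] = occurincandescent$
  rot[1] = ccurincandescent$o
  rot[2] = curincandescent$oc
  rot[3] = urincandescent$occ
  rot[4] = rincandescent$occu
  rot[5] = incandescent$occur
  rot[6] = ncandescent$occuri
  rot[7] = candescent$occurin
  rot[8] = andescent$occurinc
  rot[9] = ndescent$occurinca
  rot[10] = descent$occurincan
  rot[11] = escent$occurincand
  rot[12] = scent$occurincande
  rot[13] = cent$occurincandes
  rot[14] = ent$occurincandesc
  rot[15] = nt$occurincandesce
  rot[16] = t$occurincandescen
  rot[17] = $occurincandescent
Sorted (with $ < everything):
  sorted[0] = $occurincandescent  (last char: 't')
  sorted[1] = andescent$occurinc  (last char: 'c')
  sorted[2] = candescent$occurin  (last char: 'n')
  sorted[3] = ccurincandescent$o  (last char: 'o')
  sorted[4] = cent$occurincandes  (last char: 's')
  sorted[5] = curincandescent$oc  (last char: 'c')
  sorted[6] = descent$occurincan  (last char: 'n')
  sorted[7] = ent$occurincandesc  (last char: 'c')
  sorted[8] = escent$occurincand  (last char: 'd')
  sorted[9] = incandescent$occur  (last char: 'r')
  sorted[10] = ncandescent$occuri  (last char: 'i')
  sorted[11] = ndescent$occurinca  (last char: 'a')
  sorted[12] = nt$occurincandesce  (last char: 'e')
  sorted[13] = occurincandescent$  (last char: '$')
  sorted[14] = rincandescent$occu  (last char: 'u')
  sorted[15] = scent$occurincande  (last char: 'e')
  sorted[16] = t$occurincandescen  (last char: 'n')
  sorted[17] = urincandescent$occ  (last char: 'c')
Last column: tcnoscncdriae$uenc
Original string S is at sorted index 13

Answer: tcnoscncdriae$uenc
13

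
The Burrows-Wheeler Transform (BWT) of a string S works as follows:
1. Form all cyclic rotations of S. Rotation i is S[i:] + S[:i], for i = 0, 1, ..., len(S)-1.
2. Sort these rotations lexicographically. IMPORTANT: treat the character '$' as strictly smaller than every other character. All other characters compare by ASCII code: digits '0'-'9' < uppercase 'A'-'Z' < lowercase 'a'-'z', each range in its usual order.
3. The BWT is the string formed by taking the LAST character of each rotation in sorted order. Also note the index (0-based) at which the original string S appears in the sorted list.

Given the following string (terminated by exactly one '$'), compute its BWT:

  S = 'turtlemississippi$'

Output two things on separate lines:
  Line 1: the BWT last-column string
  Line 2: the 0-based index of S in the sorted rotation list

Answer: ilpssmtepiussiir$t
16

Derivation:
All 18 rotations (rotation i = S[i:]+S[:i]):
  rot[0] = turtlemississippi$
  rot[1] = urtlemississippi$t
  rot[2] = rtlemississippi$tu
  rot[3] = tlemississippi$tur
  rot[4] = lemississippi$turt
  rot[5] = emississippi$turtl
  rot[6] = mississippi$turtle
  rot[7] = ississippi$turtlem
  rot[8] = ssissippi$turtlemi
  rot[9] = sissippi$turtlemis
  rot[10] = issippi$turtlemiss
  rot[11] = ssippi$turtlemissi
  rot[12] = sippi$turtlemissis
  rot[13] = ippi$turtlemississ
  rot[14] = ppi$turtlemississi
  rot[15] = pi$turtlemississip
  rot[16] = i$turtlemississipp
  rot[17] = $turtlemississippi
Sorted (with $ < everything):
  sorted[0] = $turtlemississippi  (last char: 'i')
  sorted[1] = emississippi$turtl  (last char: 'l')
  sorted[2] = i$turtlemississipp  (last char: 'p')
  sorted[3] = ippi$turtlemississ  (last char: 's')
  sorted[4] = issippi$turtlemiss  (last char: 's')
  sorted[5] = ississippi$turtlem  (last char: 'm')
  sorted[6] = lemississippi$turt  (last char: 't')
  sorted[7] = mississippi$turtle  (last char: 'e')
  sorted[8] = pi$turtlemississip  (last char: 'p')
  sorted[9] = ppi$turtlemississi  (last char: 'i')
  sorted[10] = rtlemississippi$tu  (last char: 'u')
  sorted[11] = sippi$turtlemissis  (last char: 's')
  sorted[12] = sissippi$turtlemis  (last char: 's')
  sorted[13] = ssippi$turtlemissi  (last char: 'i')
  sorted[14] = ssissippi$turtlemi  (last char: 'i')
  sorted[15] = tlemississippi$tur  (last char: 'r')
  sorted[16] = turtlemississippi$  (last char: '$')
  sorted[17] = urtlemississippi$t  (last char: 't')
Last column: ilpssmtepiussiir$t
Original string S is at sorted index 16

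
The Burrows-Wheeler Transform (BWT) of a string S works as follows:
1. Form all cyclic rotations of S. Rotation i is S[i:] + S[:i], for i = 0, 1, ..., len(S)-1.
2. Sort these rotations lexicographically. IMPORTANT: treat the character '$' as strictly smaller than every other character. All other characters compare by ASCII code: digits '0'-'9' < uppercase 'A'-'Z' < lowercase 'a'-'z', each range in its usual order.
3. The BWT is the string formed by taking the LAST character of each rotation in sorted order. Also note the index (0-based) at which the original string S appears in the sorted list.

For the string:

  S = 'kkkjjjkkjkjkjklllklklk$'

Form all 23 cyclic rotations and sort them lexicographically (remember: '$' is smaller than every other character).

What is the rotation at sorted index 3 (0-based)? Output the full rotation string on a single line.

All 23 rotations (rotation i = S[i:]+S[:i]):
  rot[0] = kkkjjjkkjkjkjklllklklk$
  rot[1] = kkjjjkkjkjkjklllklklk$k
  rot[2] = kjjjkkjkjkjklllklklk$kk
  rot[3] = jjjkkjkjkjklllklklk$kkk
  rot[4] = jjkkjkjkjklllklklk$kkkj
  rot[5] = jkkjkjkjklllklklk$kkkjj
  rot[6] = kkjkjkjklllklklk$kkkjjj
  rot[7] = kjkjkjklllklklk$kkkjjjk
  rot[8] = jkjkjklllklklk$kkkjjjkk
  rot[9] = kjkjklllklklk$kkkjjjkkj
  rot[10] = jkjklllklklk$kkkjjjkkjk
  rot[11] = kjklllklklk$kkkjjjkkjkj
  rot[12] = jklllklklk$kkkjjjkkjkjk
  rot[13] = klllklklk$kkkjjjkkjkjkj
  rot[14] = lllklklk$kkkjjjkkjkjkjk
  rot[15] = llklklk$kkkjjjkkjkjkjkl
  rot[16] = lklklk$kkkjjjkkjkjkjkll
  rot[17] = klklk$kkkjjjkkjkjkjklll
  rot[18] = lklk$kkkjjjkkjkjkjklllk
  rot[19] = klk$kkkjjjkkjkjkjklllkl
  rot[20] = lk$kkkjjjkkjkjkjklllklk
  rot[21] = k$kkkjjjkkjkjkjklllklkl
  rot[22] = $kkkjjjkkjkjkjklllklklk
Sorted (with $ < everything):
  sorted[0] = $kkkjjjkkjkjkjklllklklk
  sorted[1] = jjjkkjkjkjklllklklk$kkk
  sorted[2] = jjkkjkjkjklllklklk$kkkj
  sorted[3] = jkjkjklllklklk$kkkjjjkk
  sorted[4] = jkjklllklklk$kkkjjjkkjk
  sorted[5] = jkkjkjkjklllklklk$kkkjj
  sorted[6] = jklllklklk$kkkjjjkkjkjk
  sorted[7] = k$kkkjjjkkjkjkjklllklkl
  sorted[8] = kjjjkkjkjkjklllklklk$kk
  sorted[9] = kjkjkjklllklklk$kkkjjjk
  sorted[10] = kjkjklllklklk$kkkjjjkkj
  sorted[11] = kjklllklklk$kkkjjjkkjkj
  sorted[12] = kkjjjkkjkjkjklllklklk$k
  sorted[13] = kkjkjkjklllklklk$kkkjjj
  sorted[14] = kkkjjjkkjkjkjklllklklk$
  sorted[15] = klk$kkkjjjkkjkjkjklllkl
  sorted[16] = klklk$kkkjjjkkjkjkjklll
  sorted[17] = klllklklk$kkkjjjkkjkjkj
  sorted[18] = lk$kkkjjjkkjkjkjklllklk
  sorted[19] = lklk$kkkjjjkkjkjkjklllk
  sorted[20] = lklklk$kkkjjjkkjkjkjkll
  sorted[21] = llklklk$kkkjjjkkjkjkjkl
  sorted[22] = lllklklk$kkkjjjkkjkjkjk
sorted[3] = jkjkjklllklklk$kkkjjjkk

Answer: jkjkjklllklklk$kkkjjjkk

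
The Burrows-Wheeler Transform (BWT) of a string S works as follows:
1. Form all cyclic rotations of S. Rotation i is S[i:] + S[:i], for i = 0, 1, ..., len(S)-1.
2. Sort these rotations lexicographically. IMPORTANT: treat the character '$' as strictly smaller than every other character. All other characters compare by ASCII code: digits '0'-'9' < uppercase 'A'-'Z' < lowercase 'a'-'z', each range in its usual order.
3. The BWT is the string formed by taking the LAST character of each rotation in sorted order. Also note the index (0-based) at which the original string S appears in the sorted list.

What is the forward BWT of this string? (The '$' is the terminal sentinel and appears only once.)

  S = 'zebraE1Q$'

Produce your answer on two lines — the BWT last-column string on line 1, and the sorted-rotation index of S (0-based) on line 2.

Answer: QEa1rezb$
8

Derivation:
All 9 rotations (rotation i = S[i:]+S[:i]):
  rot[0] = zebraE1Q$
  rot[1] = ebraE1Q$z
  rot[2] = braE1Q$ze
  rot[3] = raE1Q$zeb
  rot[4] = aE1Q$zebr
  rot[5] = E1Q$zebra
  rot[6] = 1Q$zebraE
  rot[7] = Q$zebraE1
  rot[8] = $zebraE1Q
Sorted (with $ < everything):
  sorted[0] = $zebraE1Q  (last char: 'Q')
  sorted[1] = 1Q$zebraE  (last char: 'E')
  sorted[2] = E1Q$zebra  (last char: 'a')
  sorted[3] = Q$zebraE1  (last char: '1')
  sorted[4] = aE1Q$zebr  (last char: 'r')
  sorted[5] = braE1Q$ze  (last char: 'e')
  sorted[6] = ebraE1Q$z  (last char: 'z')
  sorted[7] = raE1Q$zeb  (last char: 'b')
  sorted[8] = zebraE1Q$  (last char: '$')
Last column: QEa1rezb$
Original string S is at sorted index 8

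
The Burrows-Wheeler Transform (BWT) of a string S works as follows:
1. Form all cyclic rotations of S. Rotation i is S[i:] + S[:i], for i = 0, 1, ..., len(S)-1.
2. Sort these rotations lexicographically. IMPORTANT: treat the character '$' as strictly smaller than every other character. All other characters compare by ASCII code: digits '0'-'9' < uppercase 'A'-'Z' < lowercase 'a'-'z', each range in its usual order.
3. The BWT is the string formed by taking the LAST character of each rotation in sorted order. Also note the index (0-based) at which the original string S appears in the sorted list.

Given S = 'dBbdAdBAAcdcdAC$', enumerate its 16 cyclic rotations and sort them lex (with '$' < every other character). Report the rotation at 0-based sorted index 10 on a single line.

Answer: cdcdAC$dBbdAdBAA

Derivation:
All 16 rotations (rotation i = S[i:]+S[:i]):
  rot[0] = dBbdAdBAAcdcdAC$
  rot[1] = BbdAdBAAcdcdAC$d
  rot[2] = bdAdBAAcdcdAC$dB
  rot[3] = dAdBAAcdcdAC$dBb
  rot[4] = AdBAAcdcdAC$dBbd
  rot[5] = dBAAcdcdAC$dBbdA
  rot[6] = BAAcdcdAC$dBbdAd
  rot[7] = AAcdcdAC$dBbdAdB
  rot[8] = AcdcdAC$dBbdAdBA
  rot[9] = cdcdAC$dBbdAdBAA
  rot[10] = dcdAC$dBbdAdBAAc
  rot[11] = cdAC$dBbdAdBAAcd
  rot[12] = dAC$dBbdAdBAAcdc
  rot[13] = AC$dBbdAdBAAcdcd
  rot[14] = C$dBbdAdBAAcdcdA
  rot[15] = $dBbdAdBAAcdcdAC
Sorted (with $ < everything):
  sorted[0] = $dBbdAdBAAcdcdAC
  sorted[1] = AAcdcdAC$dBbdAdB
  sorted[2] = AC$dBbdAdBAAcdcd
  sorted[3] = AcdcdAC$dBbdAdBA
  sorted[4] = AdBAAcdcdAC$dBbd
  sorted[5] = BAAcdcdAC$dBbdAd
  sorted[6] = BbdAdBAAcdcdAC$d
  sorted[7] = C$dBbdAdBAAcdcdA
  sorted[8] = bdAdBAAcdcdAC$dB
  sorted[9] = cdAC$dBbdAdBAAcd
  sorted[10] = cdcdAC$dBbdAdBAA
  sorted[11] = dAC$dBbdAdBAAcdc
  sorted[12] = dAdBAAcdcdAC$dBb
  sorted[13] = dBAAcdcdAC$dBbdA
  sorted[14] = dBbdAdBAAcdcdAC$
  sorted[15] = dcdAC$dBbdAdBAAc
sorted[10] = cdcdAC$dBbdAdBAA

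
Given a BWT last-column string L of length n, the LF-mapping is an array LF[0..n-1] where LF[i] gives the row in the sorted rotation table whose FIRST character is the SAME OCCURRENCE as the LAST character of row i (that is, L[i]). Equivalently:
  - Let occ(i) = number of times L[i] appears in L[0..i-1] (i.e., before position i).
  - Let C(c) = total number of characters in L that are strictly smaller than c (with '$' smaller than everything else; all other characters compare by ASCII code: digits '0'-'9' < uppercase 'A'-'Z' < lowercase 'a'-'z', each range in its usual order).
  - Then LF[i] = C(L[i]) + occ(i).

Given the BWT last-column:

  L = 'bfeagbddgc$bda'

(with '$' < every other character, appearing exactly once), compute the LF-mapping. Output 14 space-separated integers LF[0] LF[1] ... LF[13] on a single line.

Char counts: '$':1, 'a':2, 'b':3, 'c':1, 'd':3, 'e':1, 'f':1, 'g':2
C (first-col start): C('$')=0, C('a')=1, C('b')=3, C('c')=6, C('d')=7, C('e')=10, C('f')=11, C('g')=12
L[0]='b': occ=0, LF[0]=C('b')+0=3+0=3
L[1]='f': occ=0, LF[1]=C('f')+0=11+0=11
L[2]='e': occ=0, LF[2]=C('e')+0=10+0=10
L[3]='a': occ=0, LF[3]=C('a')+0=1+0=1
L[4]='g': occ=0, LF[4]=C('g')+0=12+0=12
L[5]='b': occ=1, LF[5]=C('b')+1=3+1=4
L[6]='d': occ=0, LF[6]=C('d')+0=7+0=7
L[7]='d': occ=1, LF[7]=C('d')+1=7+1=8
L[8]='g': occ=1, LF[8]=C('g')+1=12+1=13
L[9]='c': occ=0, LF[9]=C('c')+0=6+0=6
L[10]='$': occ=0, LF[10]=C('$')+0=0+0=0
L[11]='b': occ=2, LF[11]=C('b')+2=3+2=5
L[12]='d': occ=2, LF[12]=C('d')+2=7+2=9
L[13]='a': occ=1, LF[13]=C('a')+1=1+1=2

Answer: 3 11 10 1 12 4 7 8 13 6 0 5 9 2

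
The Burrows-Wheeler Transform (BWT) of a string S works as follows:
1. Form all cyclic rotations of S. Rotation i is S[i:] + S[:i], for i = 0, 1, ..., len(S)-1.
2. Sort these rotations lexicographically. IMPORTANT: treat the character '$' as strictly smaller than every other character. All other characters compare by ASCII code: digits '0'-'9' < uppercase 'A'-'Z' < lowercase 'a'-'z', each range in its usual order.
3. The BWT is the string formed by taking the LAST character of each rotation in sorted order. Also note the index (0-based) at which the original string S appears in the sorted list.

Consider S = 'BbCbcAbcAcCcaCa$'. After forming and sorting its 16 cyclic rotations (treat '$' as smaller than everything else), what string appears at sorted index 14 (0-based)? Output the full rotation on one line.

All 16 rotations (rotation i = S[i:]+S[:i]):
  rot[0] = BbCbcAbcAcCcaCa$
  rot[1] = bCbcAbcAcCcaCa$B
  rot[2] = CbcAbcAcCcaCa$Bb
  rot[3] = bcAbcAcCcaCa$BbC
  rot[4] = cAbcAcCcaCa$BbCb
  rot[5] = AbcAcCcaCa$BbCbc
  rot[6] = bcAcCcaCa$BbCbcA
  rot[7] = cAcCcaCa$BbCbcAb
  rot[8] = AcCcaCa$BbCbcAbc
  rot[9] = cCcaCa$BbCbcAbcA
  rot[10] = CcaCa$BbCbcAbcAc
  rot[11] = caCa$BbCbcAbcAcC
  rot[12] = aCa$BbCbcAbcAcCc
  rot[13] = Ca$BbCbcAbcAcCca
  rot[14] = a$BbCbcAbcAcCcaC
  rot[15] = $BbCbcAbcAcCcaCa
Sorted (with $ < everything):
  sorted[0] = $BbCbcAbcAcCcaCa
  sorted[1] = AbcAcCcaCa$BbCbc
  sorted[2] = AcCcaCa$BbCbcAbc
  sorted[3] = BbCbcAbcAcCcaCa$
  sorted[4] = Ca$BbCbcAbcAcCca
  sorted[5] = CbcAbcAcCcaCa$Bb
  sorted[6] = CcaCa$BbCbcAbcAc
  sorted[7] = a$BbCbcAbcAcCcaC
  sorted[8] = aCa$BbCbcAbcAcCc
  sorted[9] = bCbcAbcAcCcaCa$B
  sorted[10] = bcAbcAcCcaCa$BbC
  sorted[11] = bcAcCcaCa$BbCbcA
  sorted[12] = cAbcAcCcaCa$BbCb
  sorted[13] = cAcCcaCa$BbCbcAb
  sorted[14] = cCcaCa$BbCbcAbcA
  sorted[15] = caCa$BbCbcAbcAcC
sorted[14] = cCcaCa$BbCbcAbcA

Answer: cCcaCa$BbCbcAbcA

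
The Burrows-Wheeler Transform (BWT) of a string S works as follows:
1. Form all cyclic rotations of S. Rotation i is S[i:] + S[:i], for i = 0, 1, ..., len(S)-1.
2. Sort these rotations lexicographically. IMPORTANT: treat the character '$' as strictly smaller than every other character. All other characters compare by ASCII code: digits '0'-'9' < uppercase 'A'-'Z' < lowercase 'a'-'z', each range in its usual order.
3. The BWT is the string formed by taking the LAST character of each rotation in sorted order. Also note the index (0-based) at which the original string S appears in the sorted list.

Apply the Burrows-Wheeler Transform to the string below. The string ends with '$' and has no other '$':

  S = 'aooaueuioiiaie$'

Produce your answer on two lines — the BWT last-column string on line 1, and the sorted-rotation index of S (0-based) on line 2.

All 15 rotations (rotation i = S[i:]+S[:i]):
  rot[0] = aooaueuioiiaie$
  rot[1] = ooaueuioiiaie$a
  rot[2] = oaueuioiiaie$ao
  rot[3] = aueuioiiaie$aoo
  rot[4] = ueuioiiaie$aooa
  rot[5] = euioiiaie$aooau
  rot[6] = uioiiaie$aooaue
  rot[7] = ioiiaie$aooaueu
  rot[8] = oiiaie$aooaueui
  rot[9] = iiaie$aooaueuio
  rot[10] = iaie$aooaueuioi
  rot[11] = aie$aooaueuioii
  rot[12] = ie$aooaueuioiia
  rot[13] = e$aooaueuioiiai
  rot[14] = $aooaueuioiiaie
Sorted (with $ < everything):
  sorted[0] = $aooaueuioiiaie  (last char: 'e')
  sorted[1] = aie$aooaueuioii  (last char: 'i')
  sorted[2] = aooaueuioiiaie$  (last char: '$')
  sorted[3] = aueuioiiaie$aoo  (last char: 'o')
  sorted[4] = e$aooaueuioiiai  (last char: 'i')
  sorted[5] = euioiiaie$aooau  (last char: 'u')
  sorted[6] = iaie$aooaueuioi  (last char: 'i')
  sorted[7] = ie$aooaueuioiia  (last char: 'a')
  sorted[8] = iiaie$aooaueuio  (last char: 'o')
  sorted[9] = ioiiaie$aooaueu  (last char: 'u')
  sorted[10] = oaueuioiiaie$ao  (last char: 'o')
  sorted[11] = oiiaie$aooaueui  (last char: 'i')
  sorted[12] = ooaueuioiiaie$a  (last char: 'a')
  sorted[13] = ueuioiiaie$aooa  (last char: 'a')
  sorted[14] = uioiiaie$aooaue  (last char: 'e')
Last column: ei$oiuiaouoiaae
Original string S is at sorted index 2

Answer: ei$oiuiaouoiaae
2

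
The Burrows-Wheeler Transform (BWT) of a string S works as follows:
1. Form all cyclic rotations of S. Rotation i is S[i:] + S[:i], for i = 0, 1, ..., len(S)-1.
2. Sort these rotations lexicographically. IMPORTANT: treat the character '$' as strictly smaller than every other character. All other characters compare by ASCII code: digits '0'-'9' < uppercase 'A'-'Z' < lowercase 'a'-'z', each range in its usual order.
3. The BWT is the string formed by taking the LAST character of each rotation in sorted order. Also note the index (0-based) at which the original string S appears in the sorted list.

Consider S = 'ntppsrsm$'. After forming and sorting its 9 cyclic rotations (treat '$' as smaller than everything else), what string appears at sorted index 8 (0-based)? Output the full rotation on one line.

Answer: tppsrsm$n

Derivation:
All 9 rotations (rotation i = S[i:]+S[:i]):
  rot[0] = ntppsrsm$
  rot[1] = tppsrsm$n
  rot[2] = ppsrsm$nt
  rot[3] = psrsm$ntp
  rot[4] = srsm$ntpp
  rot[5] = rsm$ntpps
  rot[6] = sm$ntppsr
  rot[7] = m$ntppsrs
  rot[8] = $ntppsrsm
Sorted (with $ < everything):
  sorted[0] = $ntppsrsm
  sorted[1] = m$ntppsrs
  sorted[2] = ntppsrsm$
  sorted[3] = ppsrsm$nt
  sorted[4] = psrsm$ntp
  sorted[5] = rsm$ntpps
  sorted[6] = sm$ntppsr
  sorted[7] = srsm$ntpp
  sorted[8] = tppsrsm$n
sorted[8] = tppsrsm$n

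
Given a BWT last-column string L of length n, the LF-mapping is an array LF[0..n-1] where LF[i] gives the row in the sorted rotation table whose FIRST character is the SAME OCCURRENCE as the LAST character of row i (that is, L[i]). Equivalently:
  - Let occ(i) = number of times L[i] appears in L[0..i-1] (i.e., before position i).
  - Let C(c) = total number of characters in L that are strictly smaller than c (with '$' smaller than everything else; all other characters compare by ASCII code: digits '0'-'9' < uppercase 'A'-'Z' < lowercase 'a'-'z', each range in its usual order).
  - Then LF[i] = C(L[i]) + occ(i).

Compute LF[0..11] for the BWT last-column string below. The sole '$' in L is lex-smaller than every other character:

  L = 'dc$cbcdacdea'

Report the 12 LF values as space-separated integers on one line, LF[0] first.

Answer: 8 4 0 5 3 6 9 1 7 10 11 2

Derivation:
Char counts: '$':1, 'a':2, 'b':1, 'c':4, 'd':3, 'e':1
C (first-col start): C('$')=0, C('a')=1, C('b')=3, C('c')=4, C('d')=8, C('e')=11
L[0]='d': occ=0, LF[0]=C('d')+0=8+0=8
L[1]='c': occ=0, LF[1]=C('c')+0=4+0=4
L[2]='$': occ=0, LF[2]=C('$')+0=0+0=0
L[3]='c': occ=1, LF[3]=C('c')+1=4+1=5
L[4]='b': occ=0, LF[4]=C('b')+0=3+0=3
L[5]='c': occ=2, LF[5]=C('c')+2=4+2=6
L[6]='d': occ=1, LF[6]=C('d')+1=8+1=9
L[7]='a': occ=0, LF[7]=C('a')+0=1+0=1
L[8]='c': occ=3, LF[8]=C('c')+3=4+3=7
L[9]='d': occ=2, LF[9]=C('d')+2=8+2=10
L[10]='e': occ=0, LF[10]=C('e')+0=11+0=11
L[11]='a': occ=1, LF[11]=C('a')+1=1+1=2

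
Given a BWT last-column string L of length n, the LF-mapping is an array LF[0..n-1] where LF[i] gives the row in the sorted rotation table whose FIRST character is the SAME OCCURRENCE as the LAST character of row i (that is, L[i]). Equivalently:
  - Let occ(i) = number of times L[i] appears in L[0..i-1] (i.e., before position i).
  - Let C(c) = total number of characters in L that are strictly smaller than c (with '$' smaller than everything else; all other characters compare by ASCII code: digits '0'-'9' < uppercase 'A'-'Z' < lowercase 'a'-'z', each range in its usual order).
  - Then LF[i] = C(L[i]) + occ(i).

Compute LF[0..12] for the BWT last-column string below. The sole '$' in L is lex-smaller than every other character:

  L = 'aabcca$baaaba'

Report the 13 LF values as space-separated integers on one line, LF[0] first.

Char counts: '$':1, 'a':7, 'b':3, 'c':2
C (first-col start): C('$')=0, C('a')=1, C('b')=8, C('c')=11
L[0]='a': occ=0, LF[0]=C('a')+0=1+0=1
L[1]='a': occ=1, LF[1]=C('a')+1=1+1=2
L[2]='b': occ=0, LF[2]=C('b')+0=8+0=8
L[3]='c': occ=0, LF[3]=C('c')+0=11+0=11
L[4]='c': occ=1, LF[4]=C('c')+1=11+1=12
L[5]='a': occ=2, LF[5]=C('a')+2=1+2=3
L[6]='$': occ=0, LF[6]=C('$')+0=0+0=0
L[7]='b': occ=1, LF[7]=C('b')+1=8+1=9
L[8]='a': occ=3, LF[8]=C('a')+3=1+3=4
L[9]='a': occ=4, LF[9]=C('a')+4=1+4=5
L[10]='a': occ=5, LF[10]=C('a')+5=1+5=6
L[11]='b': occ=2, LF[11]=C('b')+2=8+2=10
L[12]='a': occ=6, LF[12]=C('a')+6=1+6=7

Answer: 1 2 8 11 12 3 0 9 4 5 6 10 7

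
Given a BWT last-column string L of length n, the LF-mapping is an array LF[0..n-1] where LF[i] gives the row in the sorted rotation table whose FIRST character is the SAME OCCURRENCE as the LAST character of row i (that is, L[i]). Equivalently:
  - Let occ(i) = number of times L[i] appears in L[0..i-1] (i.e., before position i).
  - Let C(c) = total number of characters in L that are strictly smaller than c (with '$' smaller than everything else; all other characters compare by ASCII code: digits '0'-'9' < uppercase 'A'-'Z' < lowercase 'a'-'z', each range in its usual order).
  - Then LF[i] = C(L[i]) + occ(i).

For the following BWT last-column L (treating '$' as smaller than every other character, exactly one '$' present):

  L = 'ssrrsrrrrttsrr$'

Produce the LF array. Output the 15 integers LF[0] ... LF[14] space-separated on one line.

Char counts: '$':1, 'r':8, 's':4, 't':2
C (first-col start): C('$')=0, C('r')=1, C('s')=9, C('t')=13
L[0]='s': occ=0, LF[0]=C('s')+0=9+0=9
L[1]='s': occ=1, LF[1]=C('s')+1=9+1=10
L[2]='r': occ=0, LF[2]=C('r')+0=1+0=1
L[3]='r': occ=1, LF[3]=C('r')+1=1+1=2
L[4]='s': occ=2, LF[4]=C('s')+2=9+2=11
L[5]='r': occ=2, LF[5]=C('r')+2=1+2=3
L[6]='r': occ=3, LF[6]=C('r')+3=1+3=4
L[7]='r': occ=4, LF[7]=C('r')+4=1+4=5
L[8]='r': occ=5, LF[8]=C('r')+5=1+5=6
L[9]='t': occ=0, LF[9]=C('t')+0=13+0=13
L[10]='t': occ=1, LF[10]=C('t')+1=13+1=14
L[11]='s': occ=3, LF[11]=C('s')+3=9+3=12
L[12]='r': occ=6, LF[12]=C('r')+6=1+6=7
L[13]='r': occ=7, LF[13]=C('r')+7=1+7=8
L[14]='$': occ=0, LF[14]=C('$')+0=0+0=0

Answer: 9 10 1 2 11 3 4 5 6 13 14 12 7 8 0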